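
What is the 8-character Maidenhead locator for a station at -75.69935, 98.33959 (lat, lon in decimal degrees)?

NB94eh02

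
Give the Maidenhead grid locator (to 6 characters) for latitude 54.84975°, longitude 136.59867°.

PO84hu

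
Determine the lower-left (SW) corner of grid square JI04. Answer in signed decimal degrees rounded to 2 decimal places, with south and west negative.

-6.00, 0.00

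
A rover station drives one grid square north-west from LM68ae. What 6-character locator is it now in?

Longitude subsquare a = 0; −1 → -1, wraps to 23 = x, carry into square.
Longitude square 6; −1 → 5.
Latitude subsquare e = 4; +1 → 5 = f.

LM58xf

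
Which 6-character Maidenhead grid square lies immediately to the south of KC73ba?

KC72bx

Latitude subsquare a = 0; −1 → -1, wraps to 23 = x, carry into square.
Latitude square 3; −1 → 2.
The longitude characters are unchanged.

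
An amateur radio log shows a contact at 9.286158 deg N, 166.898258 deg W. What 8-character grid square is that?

AJ69ng28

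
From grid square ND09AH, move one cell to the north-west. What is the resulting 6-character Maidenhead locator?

MD99xi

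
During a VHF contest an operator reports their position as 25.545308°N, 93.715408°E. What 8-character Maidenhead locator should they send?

NL65un50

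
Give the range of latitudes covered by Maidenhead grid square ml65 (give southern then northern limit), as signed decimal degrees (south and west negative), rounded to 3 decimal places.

Field M=12, L=11: +12·20° lon, +11·10° lat → SW at lon 60°, lat 20°.
Square 6, 5: +6·2° lon, +5·1° lat → SW at lon 72°, lat 25°.
Cell spans 2° lon × 1° lat.
south 25.000, north 26.000.

25.000, 26.000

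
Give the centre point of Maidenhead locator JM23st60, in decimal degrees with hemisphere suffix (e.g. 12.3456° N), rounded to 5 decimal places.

33.79375° N, 5.55417° E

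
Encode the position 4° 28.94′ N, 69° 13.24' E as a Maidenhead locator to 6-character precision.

Offset from 180°W / 90°S: lon 249.2207°, lat 94.4823°.
Field (20°×10°, letters A–R): lon ⌊249.2207/20⌋ = 12 → M; lat ⌊94.4823/10⌋ = 9 → J.
Square (2°×1°, digits 0–9): lon ⌊9.2207/2⌋ = 4; lat ⌊4.4823/1⌋ = 4.
Subsquare (5′×2.5′, letters a–x): lon ⌊1.2207/0.0833333⌋ = 14 → o; lat ⌊0.4823/0.0416667⌋ = 11 → l.

MJ44ol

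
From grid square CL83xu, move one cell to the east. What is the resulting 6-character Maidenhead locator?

CL93au

Longitude subsquare x = 23; +1 → 24, wraps to 0 = a, carry into square.
Longitude square 8; +1 → 9.
The latitude characters are unchanged.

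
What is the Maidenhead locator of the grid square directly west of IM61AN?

Longitude subsquare a = 0; −1 → -1, wraps to 23 = x, carry into square.
Longitude square 6; −1 → 5.
The latitude characters are unchanged.

IM51xn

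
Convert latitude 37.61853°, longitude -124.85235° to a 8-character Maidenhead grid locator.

CM77no78

Offset from 180°W / 90°S: lon 55.14765°, lat 127.61853°.
Field: lon ⌊55.14765/20⌋ = 2 → C; lat ⌊127.61853/10⌋ = 12 → M.
Square: lon ⌊15.14765/2⌋ = 7; lat ⌊7.61853/1⌋ = 7.
Subsquare: lon ⌊1.14765/0.0833333⌋ = 13 → n; lat ⌊0.61853/0.0416667⌋ = 14 → o.
Extended square: lon ⌊0.06432/0.00833333⌋ = 7; lat ⌊0.03520/0.00416667⌋ = 8.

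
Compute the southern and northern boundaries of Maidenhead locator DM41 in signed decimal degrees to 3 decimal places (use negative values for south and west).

31.000, 32.000

Field D=3, M=12: +3·20° lon, +12·10° lat → SW at lon -120°, lat 30°.
Square 4, 1: +4·2° lon, +1·1° lat → SW at lon -112°, lat 31°.
Cell spans 2° lon × 1° lat.
south 31.000, north 32.000.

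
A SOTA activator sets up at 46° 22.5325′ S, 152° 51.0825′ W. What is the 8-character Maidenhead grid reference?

BE33no79

Shift to the Maidenhead origin (180°W, 90°S): lon 27.14863, lat 43.62446.
Field (20°×10°, letters A–R): 27.14863/20 → 1 → B, 43.62446/10 → 4 → E; chars BE.
Square (2°×1°, digits 0–9): 7.14863/2 → 3, 3.62446/1 → 3; chars 33.
Subsquare (5′×2.5′, letters a–x): 1.14863/0.0833333 → 13 → n, 0.62446/0.0416667 → 14 → o; chars no.
Extended square (30″×15″, digits 0–9): 0.06529/0.00833333 → 7, 0.04113/0.00416667 → 9; chars 79.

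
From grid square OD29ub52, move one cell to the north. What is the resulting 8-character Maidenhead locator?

Latitude extended square 2; +1 → 3.
The longitude characters are unchanged.

OD29ub53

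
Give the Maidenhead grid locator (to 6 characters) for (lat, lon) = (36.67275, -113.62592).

DM36eq

Add 180° to longitude and 90° to latitude: 66.3741, 126.6728.
Field: lon ⌊66.3741/20⌋ = 3 → D; lat ⌊126.6728/10⌋ = 12 → M.
Square: lon ⌊6.3741/2⌋ = 3; lat ⌊6.6728/1⌋ = 6.
Subsquare: lon ⌊0.3741/0.0833333⌋ = 4 → e; lat ⌊0.6728/0.0416667⌋ = 16 → q.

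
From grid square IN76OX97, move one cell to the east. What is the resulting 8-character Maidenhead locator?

IN76px07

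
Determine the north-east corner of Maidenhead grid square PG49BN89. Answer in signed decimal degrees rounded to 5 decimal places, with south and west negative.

Field P=15, G=6: +15·20° lon, +6·10° lat → SW at lon 120°, lat -30°.
Square 4, 9: +4·2° lon, +9·1° lat → SW at lon 128°, lat -21°.
Subsquare b=1, n=13: +1·0.0833333° lon, +13·0.0416667° lat → SW at lon 128.083°, lat -20.4583°.
Extended square 8, 9: +8·0.00833333° lon, +9·0.00416667° lat → SW at lon 128.15°, lat -20.4208°.
Cell spans 0.00833333° lon × 0.00416667° lat. NE corner is SW corner plus one full cell.
latitude -20.41667, longitude 128.15833.

-20.41667, 128.15833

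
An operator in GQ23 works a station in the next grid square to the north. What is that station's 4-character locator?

GQ24

Latitude square 3; +1 → 4.
The longitude characters are unchanged.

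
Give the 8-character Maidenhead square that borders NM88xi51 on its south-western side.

Longitude extended square 5; −1 → 4.
Latitude extended square 1; −1 → 0.

NM88xi40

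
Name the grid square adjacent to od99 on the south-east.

PD08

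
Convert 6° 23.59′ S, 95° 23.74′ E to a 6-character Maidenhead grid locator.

Shift to the Maidenhead origin (180°W, 90°S): lon 275.3957, lat 83.6068.
Field: 275.3957/20 → 13 → N, 83.6068/10 → 8 → I; chars NI.
Square: 15.3957/2 → 7, 3.6068/1 → 3; chars 73.
Subsquare: 1.3957/0.0833333 → 16 → q, 0.6068/0.0416667 → 14 → o; chars qo.

NI73qo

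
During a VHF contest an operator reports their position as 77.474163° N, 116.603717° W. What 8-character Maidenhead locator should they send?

DQ17ql73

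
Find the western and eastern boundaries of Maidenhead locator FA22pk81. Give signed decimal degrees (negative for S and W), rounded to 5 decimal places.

Field F=5, A=0: +5·20° lon, +0·10° lat → SW at lon -80°, lat -90°.
Square 2, 2: +2·2° lon, +2·1° lat → SW at lon -76°, lat -88°.
Subsquare p=15, k=10: +15·0.0833333° lon, +10·0.0416667° lat → SW at lon -74.75°, lat -87.5833°.
Extended square 8, 1: +8·0.00833333° lon, +1·0.00416667° lat → SW at lon -74.6833°, lat -87.5792°.
Cell spans 0.00833333° lon × 0.00416667° lat.
west -74.68333, east -74.67500.

-74.68333, -74.67500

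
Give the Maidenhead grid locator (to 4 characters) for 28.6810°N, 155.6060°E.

QL78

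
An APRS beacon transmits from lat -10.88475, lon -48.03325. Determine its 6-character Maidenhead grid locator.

GH59xc

Shift to the Maidenhead origin (180°W, 90°S): lon 131.9667, lat 79.1153.
Field: 131.9667/20 → 6 → G, 79.1153/10 → 7 → H; chars GH.
Square: 11.9667/2 → 5, 9.1153/1 → 9; chars 59.
Subsquare: 1.9667/0.0833333 → 23 → x, 0.1153/0.0416667 → 2 → c; chars xc.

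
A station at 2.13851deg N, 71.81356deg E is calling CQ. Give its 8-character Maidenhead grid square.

MJ52vd73

Offset from 180°W / 90°S: lon 251.81356°, lat 92.13851°.
Field: 251.81356/20 → 12 → M, 92.13851/10 → 9 → J; chars MJ.
Square: 11.81356/2 → 5, 2.13851/1 → 2; chars 52.
Subsquare: 1.81356/0.0833333 → 21 → v, 0.13851/0.0416667 → 3 → d; chars vd.
Extended square: 0.06356/0.00833333 → 7, 0.01351/0.00416667 → 3; chars 73.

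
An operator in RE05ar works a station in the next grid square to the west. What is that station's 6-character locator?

QE95xr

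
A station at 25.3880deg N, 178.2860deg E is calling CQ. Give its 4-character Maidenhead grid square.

Offset from 180°W / 90°S: lon 358.29°, lat 115.39°.
Field: lon ⌊358.29/20⌋ = 17 → R; lat ⌊115.39/10⌋ = 11 → L.
Square: lon ⌊18.29/2⌋ = 9; lat ⌊5.39/1⌋ = 5.

RL95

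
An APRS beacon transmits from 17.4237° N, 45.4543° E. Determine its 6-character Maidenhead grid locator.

LK27rk

Add 180° to longitude and 90° to latitude: 225.4543, 107.4237.
Field: 225.4543/20 → 11 → L, 107.4237/10 → 10 → K; chars LK.
Square: 5.4543/2 → 2, 7.4237/1 → 7; chars 27.
Subsquare: 1.4543/0.0833333 → 17 → r, 0.4237/0.0416667 → 10 → k; chars rk.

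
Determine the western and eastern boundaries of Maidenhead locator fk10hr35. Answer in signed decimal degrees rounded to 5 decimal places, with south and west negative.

-77.39167, -77.38333

Field F=5, K=10: +5·20° lon, +10·10° lat → SW at lon -80°, lat 10°.
Square 1, 0: +1·2° lon, +0·1° lat → SW at lon -78°, lat 10°.
Subsquare h=7, r=17: +7·0.0833333° lon, +17·0.0416667° lat → SW at lon -77.4167°, lat 10.7083°.
Extended square 3, 5: +3·0.00833333° lon, +5·0.00416667° lat → SW at lon -77.3917°, lat 10.7292°.
Cell spans 0.00833333° lon × 0.00416667° lat.
west -77.39167, east -77.38333.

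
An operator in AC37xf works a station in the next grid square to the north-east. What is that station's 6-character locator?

AC47ag

Longitude subsquare x = 23; +1 → 24, wraps to 0 = a, carry into square.
Longitude square 3; +1 → 4.
Latitude subsquare f = 5; +1 → 6 = g.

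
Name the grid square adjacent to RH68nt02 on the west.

Longitude extended square 0; −1 → -1, wraps to 9, carry into subsquare.
Longitude subsquare n = 13; −1 → 12 = m.
The latitude characters are unchanged.

RH68mt92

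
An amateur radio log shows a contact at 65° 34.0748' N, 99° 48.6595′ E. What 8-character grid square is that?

NP95vn76

Shift to the Maidenhead origin (180°W, 90°S): lon 279.81099, lat 155.56791.
Field: lon ⌊279.81099/20⌋ = 13 → N; lat ⌊155.56791/10⌋ = 15 → P.
Square: lon ⌊19.81099/2⌋ = 9; lat ⌊5.56791/1⌋ = 5.
Subsquare: lon ⌊1.81099/0.0833333⌋ = 21 → v; lat ⌊0.56791/0.0416667⌋ = 13 → n.
Extended square: lon ⌊0.06099/0.00833333⌋ = 7; lat ⌊0.02625/0.00416667⌋ = 6.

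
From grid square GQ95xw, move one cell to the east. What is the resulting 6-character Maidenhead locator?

HQ05aw

Longitude subsquare x = 23; +1 → 24, wraps to 0 = a, carry into square.
Longitude square 9; +1 → 10, wraps to 0, carry into field.
Longitude field G = 6; +1 → 7 = H.
The latitude characters are unchanged.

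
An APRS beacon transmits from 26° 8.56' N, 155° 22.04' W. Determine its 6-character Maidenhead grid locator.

Offset from 180°W / 90°S: lon 24.6327°, lat 116.1427°.
Field: 24.6327/20 → 1 → B, 116.1427/10 → 11 → L; chars BL.
Square: 4.6327/2 → 2, 6.1427/1 → 6; chars 26.
Subsquare: 0.6327/0.0833333 → 7 → h, 0.1427/0.0416667 → 3 → d; chars hd.

BL26hd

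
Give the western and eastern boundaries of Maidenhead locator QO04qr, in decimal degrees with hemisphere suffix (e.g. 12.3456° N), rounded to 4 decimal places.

141.3333° E, 141.4167° E

Field Q=16, O=14: +16·20° lon, +14·10° lat → SW at lon 140°, lat 50°.
Square 0, 4: +0·2° lon, +4·1° lat → SW at lon 140°, lat 54°.
Subsquare q=16, r=17: +16·0.0833333° lon, +17·0.0416667° lat → SW at lon 141.333°, lat 54.7083°.
Cell spans 0.0833333° lon × 0.0416667° lat.
west 141.3333° E, east 141.4167° E.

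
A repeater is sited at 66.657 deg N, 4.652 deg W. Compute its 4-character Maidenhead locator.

Shift to the Maidenhead origin (180°W, 90°S): lon 175.35, lat 156.66.
Field: lon ⌊175.35/20⌋ = 8 → I; lat ⌊156.66/10⌋ = 15 → P.
Square: lon ⌊15.35/2⌋ = 7; lat ⌊6.66/1⌋ = 6.

IP76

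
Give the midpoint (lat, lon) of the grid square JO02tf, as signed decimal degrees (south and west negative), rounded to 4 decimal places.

Field J=9, O=14: +9·20° lon, +14·10° lat → SW at lon 0°, lat 50°.
Square 0, 2: +0·2° lon, +2·1° lat → SW at lon 0°, lat 52°.
Subsquare t=19, f=5: +19·0.0833333° lon, +5·0.0416667° lat → SW at lon 1.58333°, lat 52.2083°.
Cell spans 0.0833333° lon × 0.0416667° lat. Centre is SW corner plus half of each.
latitude 52.2292, longitude 1.6250.

52.2292, 1.6250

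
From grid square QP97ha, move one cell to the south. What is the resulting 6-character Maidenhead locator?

Latitude subsquare a = 0; −1 → -1, wraps to 23 = x, carry into square.
Latitude square 7; −1 → 6.
The longitude characters are unchanged.

QP96hx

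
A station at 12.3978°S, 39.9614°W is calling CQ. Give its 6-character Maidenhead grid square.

HH07ao

Offset from 180°W / 90°S: lon 140.0386°, lat 77.6022°.
Field: 140.0386/20 → 7 → H, 77.6022/10 → 7 → H; chars HH.
Square: 0.0386/2 → 0, 7.6022/1 → 7; chars 07.
Subsquare: 0.0386/0.0833333 → 0 → a, 0.6022/0.0416667 → 14 → o; chars ao.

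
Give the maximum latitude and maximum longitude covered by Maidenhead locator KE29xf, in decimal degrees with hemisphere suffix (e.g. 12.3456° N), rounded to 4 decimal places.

40.7500° S, 26.0000° E

Field K=10, E=4: +10·20° lon, +4·10° lat → SW at lon 20°, lat -50°.
Square 2, 9: +2·2° lon, +9·1° lat → SW at lon 24°, lat -41°.
Subsquare x=23, f=5: +23·0.0833333° lon, +5·0.0416667° lat → SW at lon 25.9167°, lat -40.7917°.
Cell spans 0.0833333° lon × 0.0416667° lat. NE corner is SW corner plus one full cell.
latitude 40.7500° S, longitude 26.0000° E.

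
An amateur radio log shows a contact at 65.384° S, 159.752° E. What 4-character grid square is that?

QC94

Shift to the Maidenhead origin (180°W, 90°S): lon 339.75, lat 24.62.
Field: lon ⌊339.75/20⌋ = 16 → Q; lat ⌊24.62/10⌋ = 2 → C.
Square: lon ⌊19.75/2⌋ = 9; lat ⌊4.62/1⌋ = 4.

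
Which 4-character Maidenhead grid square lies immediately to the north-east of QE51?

Longitude square 5; +1 → 6.
Latitude square 1; +1 → 2.

QE62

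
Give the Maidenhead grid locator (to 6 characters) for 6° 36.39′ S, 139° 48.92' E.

PI93vj

Offset from 180°W / 90°S: lon 319.8153°, lat 83.3935°.
Field (20°×10°, letters A–R): lon ⌊319.8153/20⌋ = 15 → P; lat ⌊83.3935/10⌋ = 8 → I.
Square (2°×1°, digits 0–9): lon ⌊19.8153/2⌋ = 9; lat ⌊3.3935/1⌋ = 3.
Subsquare (5′×2.5′, letters a–x): lon ⌊1.8153/0.0833333⌋ = 21 → v; lat ⌊0.3935/0.0416667⌋ = 9 → j.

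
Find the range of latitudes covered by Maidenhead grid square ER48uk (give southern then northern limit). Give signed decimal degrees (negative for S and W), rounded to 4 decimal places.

88.4167, 88.4583

Field E=4, R=17: +4·20° lon, +17·10° lat → SW at lon -100°, lat 80°.
Square 4, 8: +4·2° lon, +8·1° lat → SW at lon -92°, lat 88°.
Subsquare u=20, k=10: +20·0.0833333° lon, +10·0.0416667° lat → SW at lon -90.3333°, lat 88.4167°.
Cell spans 0.0833333° lon × 0.0416667° lat.
south 88.4167, north 88.4583.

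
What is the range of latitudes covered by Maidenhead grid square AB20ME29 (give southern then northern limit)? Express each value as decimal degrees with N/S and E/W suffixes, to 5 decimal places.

79.79583° S, 79.79167° S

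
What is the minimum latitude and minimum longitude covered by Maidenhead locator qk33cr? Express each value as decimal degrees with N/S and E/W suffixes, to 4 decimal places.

Field Q=16, K=10: +16·20° lon, +10·10° lat → SW at lon 140°, lat 10°.
Square 3, 3: +3·2° lon, +3·1° lat → SW at lon 146°, lat 13°.
Subsquare c=2, r=17: +2·0.0833333° lon, +17·0.0416667° lat → SW at lon 146.167°, lat 13.7083°.
latitude 13.7083° N, longitude 146.1667° E.

13.7083° N, 146.1667° E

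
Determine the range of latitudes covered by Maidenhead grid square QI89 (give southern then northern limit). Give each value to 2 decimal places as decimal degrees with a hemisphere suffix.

1.00° S, 0.00° N

Field Q=16, I=8: +16·20° lon, +8·10° lat → SW at lon 140°, lat -10°.
Square 8, 9: +8·2° lon, +9·1° lat → SW at lon 156°, lat -1°.
Cell spans 2° lon × 1° lat.
south 1.00° S, north 0.00° N.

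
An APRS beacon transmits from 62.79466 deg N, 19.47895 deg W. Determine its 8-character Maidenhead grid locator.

IP02gt20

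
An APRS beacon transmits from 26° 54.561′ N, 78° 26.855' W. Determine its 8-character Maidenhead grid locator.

FL06sv68

Offset from 180°W / 90°S: lon 101.55242°, lat 116.90935°.
Field (20°×10°, letters A–R): lon ⌊101.55242/20⌋ = 5 → F; lat ⌊116.90935/10⌋ = 11 → L.
Square (2°×1°, digits 0–9): lon ⌊1.55242/2⌋ = 0; lat ⌊6.90935/1⌋ = 6.
Subsquare (5′×2.5′, letters a–x): lon ⌊1.55242/0.0833333⌋ = 18 → s; lat ⌊0.90935/0.0416667⌋ = 21 → v.
Extended square (30″×15″, digits 0–9): lon ⌊0.05242/0.00833333⌋ = 6; lat ⌊0.03435/0.00416667⌋ = 8.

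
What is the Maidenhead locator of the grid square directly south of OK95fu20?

OK95ft29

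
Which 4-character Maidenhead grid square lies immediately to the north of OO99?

Latitude square 9; +1 → 10, wraps to 0, carry into field.
Latitude field O = 14; +1 → 15 = P.
The longitude characters are unchanged.

OP90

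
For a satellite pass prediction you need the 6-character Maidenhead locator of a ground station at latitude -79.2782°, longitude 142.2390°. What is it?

Shift to the Maidenhead origin (180°W, 90°S): lon 322.2390, lat 10.7218.
Field (20°×10°, letters A–R): 322.2390/20 → 16 → Q, 10.7218/10 → 1 → B; chars QB.
Square (2°×1°, digits 0–9): 2.2390/2 → 1, 0.7218/1 → 0; chars 10.
Subsquare (5′×2.5′, letters a–x): 0.2390/0.0833333 → 2 → c, 0.7218/0.0416667 → 17 → r; chars cr.

QB10cr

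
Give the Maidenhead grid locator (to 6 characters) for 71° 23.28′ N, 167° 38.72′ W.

Offset from 180°W / 90°S: lon 12.3547°, lat 161.3880°.
Field: 12.3547/20 → 0 → A, 161.3880/10 → 16 → Q; chars AQ.
Square: 12.3547/2 → 6, 1.3880/1 → 1; chars 61.
Subsquare: 0.3547/0.0833333 → 4 → e, 0.3880/0.0416667 → 9 → j; chars ej.

AQ61ej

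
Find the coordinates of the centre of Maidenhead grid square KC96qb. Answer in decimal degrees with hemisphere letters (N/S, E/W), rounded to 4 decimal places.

Field K=10, C=2: +10·20° lon, +2·10° lat → SW at lon 20°, lat -70°.
Square 9, 6: +9·2° lon, +6·1° lat → SW at lon 38°, lat -64°.
Subsquare q=16, b=1: +16·0.0833333° lon, +1·0.0416667° lat → SW at lon 39.3333°, lat -63.9583°.
Cell spans 0.0833333° lon × 0.0416667° lat. Centre is SW corner plus half of each.
latitude 63.9375° S, longitude 39.3750° E.

63.9375° S, 39.3750° E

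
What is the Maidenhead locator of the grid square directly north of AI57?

AI58

Latitude square 7; +1 → 8.
The longitude characters are unchanged.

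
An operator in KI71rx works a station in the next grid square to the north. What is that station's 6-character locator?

KI72ra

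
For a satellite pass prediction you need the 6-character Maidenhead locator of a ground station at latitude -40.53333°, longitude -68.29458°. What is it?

FE59ul

Offset from 180°W / 90°S: lon 111.7054°, lat 49.4667°.
Field (20°×10°, letters A–R): 111.7054/20 → 5 → F, 49.4667/10 → 4 → E; chars FE.
Square (2°×1°, digits 0–9): 11.7054/2 → 5, 9.4667/1 → 9; chars 59.
Subsquare (5′×2.5′, letters a–x): 1.7054/0.0833333 → 20 → u, 0.4667/0.0416667 → 11 → l; chars ul.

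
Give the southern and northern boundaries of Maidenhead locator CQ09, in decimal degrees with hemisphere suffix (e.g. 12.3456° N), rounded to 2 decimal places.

Field C=2, Q=16: +2·20° lon, +16·10° lat → SW at lon -140°, lat 70°.
Square 0, 9: +0·2° lon, +9·1° lat → SW at lon -140°, lat 79°.
Cell spans 2° lon × 1° lat.
south 79.00° N, north 80.00° N.

79.00° N, 80.00° N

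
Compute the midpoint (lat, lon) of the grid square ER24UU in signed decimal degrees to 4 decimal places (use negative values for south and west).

Field E=4, R=17: +4·20° lon, +17·10° lat → SW at lon -100°, lat 80°.
Square 2, 4: +2·2° lon, +4·1° lat → SW at lon -96°, lat 84°.
Subsquare u=20, u=20: +20·0.0833333° lon, +20·0.0416667° lat → SW at lon -94.3333°, lat 84.8333°.
Cell spans 0.0833333° lon × 0.0416667° lat. Centre is SW corner plus half of each.
latitude 84.8542, longitude -94.2917.

84.8542, -94.2917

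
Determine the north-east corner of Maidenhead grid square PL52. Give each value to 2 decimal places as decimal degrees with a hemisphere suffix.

Field P=15, L=11: +15·20° lon, +11·10° lat → SW at lon 120°, lat 20°.
Square 5, 2: +5·2° lon, +2·1° lat → SW at lon 130°, lat 22°.
Cell spans 2° lon × 1° lat. NE corner is SW corner plus one full cell.
latitude 23.00° N, longitude 132.00° E.

23.00° N, 132.00° E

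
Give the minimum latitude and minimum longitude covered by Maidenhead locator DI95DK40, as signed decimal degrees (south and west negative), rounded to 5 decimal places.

-4.58333, -101.71667

Field D=3, I=8: +3·20° lon, +8·10° lat → SW at lon -120°, lat -10°.
Square 9, 5: +9·2° lon, +5·1° lat → SW at lon -102°, lat -5°.
Subsquare d=3, k=10: +3·0.0833333° lon, +10·0.0416667° lat → SW at lon -101.75°, lat -4.58333°.
Extended square 4, 0: +4·0.00833333° lon, +0·0.00416667° lat → SW at lon -101.717°, lat -4.58333°.
latitude -4.58333, longitude -101.71667.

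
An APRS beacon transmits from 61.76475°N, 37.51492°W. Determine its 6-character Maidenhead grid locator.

Shift to the Maidenhead origin (180°W, 90°S): lon 142.4851, lat 151.7647.
Field: 142.4851/20 → 7 → H, 151.7647/10 → 15 → P; chars HP.
Square: 2.4851/2 → 1, 1.7647/1 → 1; chars 11.
Subsquare: 0.4851/0.0833333 → 5 → f, 0.7647/0.0416667 → 18 → s; chars fs.

HP11fs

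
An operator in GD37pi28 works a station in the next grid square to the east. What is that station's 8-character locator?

GD37pi38

Longitude extended square 2; +1 → 3.
The latitude characters are unchanged.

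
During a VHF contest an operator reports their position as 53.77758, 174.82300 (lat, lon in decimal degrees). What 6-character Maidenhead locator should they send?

RO73js

Offset from 180°W / 90°S: lon 354.8230°, lat 143.7776°.
Field: 354.8230/20 → 17 → R, 143.7776/10 → 14 → O; chars RO.
Square: 14.8230/2 → 7, 3.7776/1 → 3; chars 73.
Subsquare: 0.8230/0.0833333 → 9 → j, 0.7776/0.0416667 → 18 → s; chars js.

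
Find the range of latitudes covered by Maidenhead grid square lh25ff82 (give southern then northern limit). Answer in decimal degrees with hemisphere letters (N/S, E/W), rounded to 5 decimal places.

Field L=11, H=7: +11·20° lon, +7·10° lat → SW at lon 40°, lat -20°.
Square 2, 5: +2·2° lon, +5·1° lat → SW at lon 44°, lat -15°.
Subsquare f=5, f=5: +5·0.0833333° lon, +5·0.0416667° lat → SW at lon 44.4167°, lat -14.7917°.
Extended square 8, 2: +8·0.00833333° lon, +2·0.00416667° lat → SW at lon 44.4833°, lat -14.7833°.
Cell spans 0.00833333° lon × 0.00416667° lat.
south 14.78333° S, north 14.77917° S.

14.78333° S, 14.77917° S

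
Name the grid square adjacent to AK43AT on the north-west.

AK33xu

Longitude subsquare a = 0; −1 → -1, wraps to 23 = x, carry into square.
Longitude square 4; −1 → 3.
Latitude subsquare t = 19; +1 → 20 = u.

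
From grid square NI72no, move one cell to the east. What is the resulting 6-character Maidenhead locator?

NI72oo

Longitude subsquare n = 13; +1 → 14 = o.
The latitude characters are unchanged.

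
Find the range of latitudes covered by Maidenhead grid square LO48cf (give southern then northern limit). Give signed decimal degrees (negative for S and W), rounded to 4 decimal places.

58.2083, 58.2500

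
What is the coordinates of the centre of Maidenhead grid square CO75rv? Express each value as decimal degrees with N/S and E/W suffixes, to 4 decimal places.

Field C=2, O=14: +2·20° lon, +14·10° lat → SW at lon -140°, lat 50°.
Square 7, 5: +7·2° lon, +5·1° lat → SW at lon -126°, lat 55°.
Subsquare r=17, v=21: +17·0.0833333° lon, +21·0.0416667° lat → SW at lon -124.583°, lat 55.875°.
Cell spans 0.0833333° lon × 0.0416667° lat. Centre is SW corner plus half of each.
latitude 55.8958° N, longitude 124.5417° W.

55.8958° N, 124.5417° W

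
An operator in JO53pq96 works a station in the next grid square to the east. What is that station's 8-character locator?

Longitude extended square 9; +1 → 10, wraps to 0, carry into subsquare.
Longitude subsquare p = 15; +1 → 16 = q.
The latitude characters are unchanged.

JO53qq06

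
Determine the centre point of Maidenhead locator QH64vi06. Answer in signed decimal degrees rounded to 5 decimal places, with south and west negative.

-15.63958, 153.75417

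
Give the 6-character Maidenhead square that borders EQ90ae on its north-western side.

EQ80xf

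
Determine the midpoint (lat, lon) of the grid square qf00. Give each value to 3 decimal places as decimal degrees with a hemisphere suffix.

39.500° S, 141.000° E

Field Q=16, F=5: +16·20° lon, +5·10° lat → SW at lon 140°, lat -40°.
Square 0, 0: +0·2° lon, +0·1° lat → SW at lon 140°, lat -40°.
Cell spans 2° lon × 1° lat. Centre is SW corner plus half of each.
latitude 39.500° S, longitude 141.000° E.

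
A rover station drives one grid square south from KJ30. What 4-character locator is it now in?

KI39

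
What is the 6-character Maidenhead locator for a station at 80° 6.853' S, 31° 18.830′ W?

HA49iv

Offset from 180°W / 90°S: lon 148.6862°, lat 9.8858°.
Field (20°×10°, letters A–R): lon ⌊148.6862/20⌋ = 7 → H; lat ⌊9.8858/10⌋ = 0 → A.
Square (2°×1°, digits 0–9): lon ⌊8.6862/2⌋ = 4; lat ⌊9.8858/1⌋ = 9.
Subsquare (5′×2.5′, letters a–x): lon ⌊0.6862/0.0833333⌋ = 8 → i; lat ⌊0.8858/0.0416667⌋ = 21 → v.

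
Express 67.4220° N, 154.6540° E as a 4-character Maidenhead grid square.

QP77

Offset from 180°W / 90°S: lon 334.65°, lat 157.42°.
Field: 334.65/20 → 16 → Q, 157.42/10 → 15 → P; chars QP.
Square: 14.65/2 → 7, 7.42/1 → 7; chars 77.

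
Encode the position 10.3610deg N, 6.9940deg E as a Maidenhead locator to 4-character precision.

JK30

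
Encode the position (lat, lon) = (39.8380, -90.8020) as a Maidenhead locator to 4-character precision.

Add 180° to longitude and 90° to latitude: 89.20, 129.84.
Field (20°×10°, letters A–R): lon ⌊89.20/20⌋ = 4 → E; lat ⌊129.84/10⌋ = 12 → M.
Square (2°×1°, digits 0–9): lon ⌊9.20/2⌋ = 4; lat ⌊9.84/1⌋ = 9.

EM49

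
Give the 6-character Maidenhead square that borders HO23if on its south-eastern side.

Longitude subsquare i = 8; +1 → 9 = j.
Latitude subsquare f = 5; −1 → 4 = e.

HO23je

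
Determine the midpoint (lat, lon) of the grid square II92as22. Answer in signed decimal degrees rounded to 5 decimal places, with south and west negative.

-7.23958, -1.97917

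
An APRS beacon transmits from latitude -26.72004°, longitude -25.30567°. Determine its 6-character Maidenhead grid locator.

HG73ig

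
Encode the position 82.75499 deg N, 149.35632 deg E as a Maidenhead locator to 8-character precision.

QR42qs21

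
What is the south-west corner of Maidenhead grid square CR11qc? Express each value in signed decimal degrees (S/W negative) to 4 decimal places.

81.0833, -136.6667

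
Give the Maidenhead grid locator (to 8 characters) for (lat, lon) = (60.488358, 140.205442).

QP00cl47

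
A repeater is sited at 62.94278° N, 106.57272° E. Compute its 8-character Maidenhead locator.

OP32gw86

Shift to the Maidenhead origin (180°W, 90°S): lon 286.57272, lat 152.94278.
Field (20°×10°, letters A–R): lon ⌊286.57272/20⌋ = 14 → O; lat ⌊152.94278/10⌋ = 15 → P.
Square (2°×1°, digits 0–9): lon ⌊6.57272/2⌋ = 3; lat ⌊2.94278/1⌋ = 2.
Subsquare (5′×2.5′, letters a–x): lon ⌊0.57272/0.0833333⌋ = 6 → g; lat ⌊0.94278/0.0416667⌋ = 22 → w.
Extended square (30″×15″, digits 0–9): lon ⌊0.07272/0.00833333⌋ = 8; lat ⌊0.02611/0.00416667⌋ = 6.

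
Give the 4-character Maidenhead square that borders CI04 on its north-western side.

BI95

Longitude square 0; −1 → -1, wraps to 9, carry into field.
Longitude field C = 2; −1 → 1 = B.
Latitude square 4; +1 → 5.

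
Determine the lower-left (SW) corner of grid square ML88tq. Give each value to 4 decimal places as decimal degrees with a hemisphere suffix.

Field M=12, L=11: +12·20° lon, +11·10° lat → SW at lon 60°, lat 20°.
Square 8, 8: +8·2° lon, +8·1° lat → SW at lon 76°, lat 28°.
Subsquare t=19, q=16: +19·0.0833333° lon, +16·0.0416667° lat → SW at lon 77.5833°, lat 28.6667°.
latitude 28.6667° N, longitude 77.5833° E.

28.6667° N, 77.5833° E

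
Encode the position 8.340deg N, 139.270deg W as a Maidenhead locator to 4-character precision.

CJ08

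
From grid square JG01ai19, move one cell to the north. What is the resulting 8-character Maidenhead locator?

Latitude extended square 9; +1 → 10, wraps to 0, carry into subsquare.
Latitude subsquare i = 8; +1 → 9 = j.
The longitude characters are unchanged.

JG01aj10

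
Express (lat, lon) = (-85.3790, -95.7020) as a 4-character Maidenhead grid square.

Offset from 180°W / 90°S: lon 84.30°, lat 4.62°.
Field: lon ⌊84.30/20⌋ = 4 → E; lat ⌊4.62/10⌋ = 0 → A.
Square: lon ⌊4.30/2⌋ = 2; lat ⌊4.62/1⌋ = 4.

EA24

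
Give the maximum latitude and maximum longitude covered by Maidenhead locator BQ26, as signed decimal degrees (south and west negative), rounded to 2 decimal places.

77.00, -154.00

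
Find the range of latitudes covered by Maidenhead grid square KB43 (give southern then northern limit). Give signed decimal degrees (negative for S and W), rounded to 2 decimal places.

-77.00, -76.00

Field K=10, B=1: +10·20° lon, +1·10° lat → SW at lon 20°, lat -80°.
Square 4, 3: +4·2° lon, +3·1° lat → SW at lon 28°, lat -77°.
Cell spans 2° lon × 1° lat.
south -77.00, north -76.00.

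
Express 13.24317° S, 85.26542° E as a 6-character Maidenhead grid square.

Add 180° to longitude and 90° to latitude: 265.2654, 76.7568.
Field: 265.2654/20 → 13 → N, 76.7568/10 → 7 → H; chars NH.
Square: 5.2654/2 → 2, 6.7568/1 → 6; chars 26.
Subsquare: 1.2654/0.0833333 → 15 → p, 0.7568/0.0416667 → 18 → s; chars ps.

NH26ps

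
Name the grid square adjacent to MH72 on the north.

MH73

Latitude square 2; +1 → 3.
The longitude characters are unchanged.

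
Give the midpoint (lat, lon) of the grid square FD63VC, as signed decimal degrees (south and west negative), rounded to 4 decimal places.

-56.8958, -66.2083

Field F=5, D=3: +5·20° lon, +3·10° lat → SW at lon -80°, lat -60°.
Square 6, 3: +6·2° lon, +3·1° lat → SW at lon -68°, lat -57°.
Subsquare v=21, c=2: +21·0.0833333° lon, +2·0.0416667° lat → SW at lon -66.25°, lat -56.9167°.
Cell spans 0.0833333° lon × 0.0416667° lat. Centre is SW corner plus half of each.
latitude -56.8958, longitude -66.2083.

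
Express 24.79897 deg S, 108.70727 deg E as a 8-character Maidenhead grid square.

OG45ie48

Add 180° to longitude and 90° to latitude: 288.70727, 65.20103.
Field (20°×10°, letters A–R): 288.70727/20 → 14 → O, 65.20103/10 → 6 → G; chars OG.
Square (2°×1°, digits 0–9): 8.70727/2 → 4, 5.20103/1 → 5; chars 45.
Subsquare (5′×2.5′, letters a–x): 0.70727/0.0833333 → 8 → i, 0.20103/0.0416667 → 4 → e; chars ie.
Extended square (30″×15″, digits 0–9): 0.04060/0.00833333 → 4, 0.03436/0.00416667 → 8; chars 48.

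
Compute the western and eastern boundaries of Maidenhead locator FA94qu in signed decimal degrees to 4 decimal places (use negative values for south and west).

-60.6667, -60.5833

Field F=5, A=0: +5·20° lon, +0·10° lat → SW at lon -80°, lat -90°.
Square 9, 4: +9·2° lon, +4·1° lat → SW at lon -62°, lat -86°.
Subsquare q=16, u=20: +16·0.0833333° lon, +20·0.0416667° lat → SW at lon -60.6667°, lat -85.1667°.
Cell spans 0.0833333° lon × 0.0416667° lat.
west -60.6667, east -60.5833.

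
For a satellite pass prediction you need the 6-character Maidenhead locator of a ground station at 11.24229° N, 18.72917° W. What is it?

IK01pf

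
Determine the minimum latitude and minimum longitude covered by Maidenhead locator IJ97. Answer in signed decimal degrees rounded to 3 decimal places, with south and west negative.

7.000, -2.000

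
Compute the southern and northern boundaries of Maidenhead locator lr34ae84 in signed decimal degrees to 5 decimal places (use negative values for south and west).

84.18333, 84.18750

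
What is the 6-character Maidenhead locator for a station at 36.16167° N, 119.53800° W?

DM06fd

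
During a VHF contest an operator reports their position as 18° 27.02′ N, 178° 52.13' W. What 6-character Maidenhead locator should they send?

Shift to the Maidenhead origin (180°W, 90°S): lon 1.1312, lat 108.4503.
Field: lon ⌊1.1312/20⌋ = 0 → A; lat ⌊108.4503/10⌋ = 10 → K.
Square: lon ⌊1.1312/2⌋ = 0; lat ⌊8.4503/1⌋ = 8.
Subsquare: lon ⌊1.1312/0.0833333⌋ = 13 → n; lat ⌊0.4503/0.0416667⌋ = 10 → k.

AK08nk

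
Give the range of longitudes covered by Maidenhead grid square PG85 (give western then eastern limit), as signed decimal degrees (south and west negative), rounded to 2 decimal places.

136.00, 138.00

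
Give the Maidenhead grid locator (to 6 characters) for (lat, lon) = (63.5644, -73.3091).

Offset from 180°W / 90°S: lon 106.6909°, lat 153.5644°.
Field (20°×10°, letters A–R): lon ⌊106.6909/20⌋ = 5 → F; lat ⌊153.5644/10⌋ = 15 → P.
Square (2°×1°, digits 0–9): lon ⌊6.6909/2⌋ = 3; lat ⌊3.5644/1⌋ = 3.
Subsquare (5′×2.5′, letters a–x): lon ⌊0.6909/0.0833333⌋ = 8 → i; lat ⌊0.5644/0.0416667⌋ = 13 → n.

FP33in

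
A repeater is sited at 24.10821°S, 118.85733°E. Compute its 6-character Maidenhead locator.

OG95kv

Add 180° to longitude and 90° to latitude: 298.8573, 65.8918.
Field: 298.8573/20 → 14 → O, 65.8918/10 → 6 → G; chars OG.
Square: 18.8573/2 → 9, 5.8918/1 → 5; chars 95.
Subsquare: 0.8573/0.0833333 → 10 → k, 0.8918/0.0416667 → 21 → v; chars kv.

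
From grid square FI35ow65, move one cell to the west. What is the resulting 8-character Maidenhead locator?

FI35ow55

Longitude extended square 6; −1 → 5.
The latitude characters are unchanged.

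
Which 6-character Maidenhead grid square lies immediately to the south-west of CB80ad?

Longitude subsquare a = 0; −1 → -1, wraps to 23 = x, carry into square.
Longitude square 8; −1 → 7.
Latitude subsquare d = 3; −1 → 2 = c.

CB70xc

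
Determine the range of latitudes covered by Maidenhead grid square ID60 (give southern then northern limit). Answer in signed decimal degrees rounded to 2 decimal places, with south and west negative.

-60.00, -59.00

Field I=8, D=3: +8·20° lon, +3·10° lat → SW at lon -20°, lat -60°.
Square 6, 0: +6·2° lon, +0·1° lat → SW at lon -8°, lat -60°.
Cell spans 2° lon × 1° lat.
south -60.00, north -59.00.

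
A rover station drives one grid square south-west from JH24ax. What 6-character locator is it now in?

Longitude subsquare a = 0; −1 → -1, wraps to 23 = x, carry into square.
Longitude square 2; −1 → 1.
Latitude subsquare x = 23; −1 → 22 = w.

JH14xw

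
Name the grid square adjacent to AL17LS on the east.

AL17ms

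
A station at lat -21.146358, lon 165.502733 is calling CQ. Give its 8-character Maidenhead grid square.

RG28su04

Shift to the Maidenhead origin (180°W, 90°S): lon 345.50273, lat 68.85364.
Field: lon ⌊345.50273/20⌋ = 17 → R; lat ⌊68.85364/10⌋ = 6 → G.
Square: lon ⌊5.50273/2⌋ = 2; lat ⌊8.85364/1⌋ = 8.
Subsquare: lon ⌊1.50273/0.0833333⌋ = 18 → s; lat ⌊0.85364/0.0416667⌋ = 20 → u.
Extended square: lon ⌊0.00273/0.00833333⌋ = 0; lat ⌊0.02031/0.00416667⌋ = 4.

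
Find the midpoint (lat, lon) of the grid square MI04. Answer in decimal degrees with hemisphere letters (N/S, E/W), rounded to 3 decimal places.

5.500° S, 61.000° E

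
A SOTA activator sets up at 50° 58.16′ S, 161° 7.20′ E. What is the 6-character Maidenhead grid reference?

Add 180° to longitude and 90° to latitude: 341.1200, 39.0307.
Field: 341.1200/20 → 17 → R, 39.0307/10 → 3 → D; chars RD.
Square: 1.1200/2 → 0, 9.0307/1 → 9; chars 09.
Subsquare: 1.1200/0.0833333 → 13 → n, 0.0307/0.0416667 → 0 → a; chars na.

RD09na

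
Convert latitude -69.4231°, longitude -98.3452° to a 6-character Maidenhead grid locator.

Shift to the Maidenhead origin (180°W, 90°S): lon 81.6548, lat 20.5769.
Field (20°×10°, letters A–R): 81.6548/20 → 4 → E, 20.5769/10 → 2 → C; chars EC.
Square (2°×1°, digits 0–9): 1.6548/2 → 0, 0.5769/1 → 0; chars 00.
Subsquare (5′×2.5′, letters a–x): 1.6548/0.0833333 → 19 → t, 0.5769/0.0416667 → 13 → n; chars tn.

EC00tn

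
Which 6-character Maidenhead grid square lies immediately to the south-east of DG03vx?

DG03ww

Longitude subsquare v = 21; +1 → 22 = w.
Latitude subsquare x = 23; −1 → 22 = w.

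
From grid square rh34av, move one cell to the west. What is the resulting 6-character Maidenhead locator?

RH24xv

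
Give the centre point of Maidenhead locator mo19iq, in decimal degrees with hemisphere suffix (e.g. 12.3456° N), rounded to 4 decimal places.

59.6875° N, 62.7083° E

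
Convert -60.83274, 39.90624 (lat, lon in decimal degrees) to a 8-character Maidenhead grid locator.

Offset from 180°W / 90°S: lon 219.90624°, lat 29.16726°.
Field (20°×10°, letters A–R): 219.90624/20 → 10 → K, 29.16726/10 → 2 → C; chars KC.
Square (2°×1°, digits 0–9): 19.90624/2 → 9, 9.16726/1 → 9; chars 99.
Subsquare (5′×2.5′, letters a–x): 1.90624/0.0833333 → 22 → w, 0.16726/0.0416667 → 4 → e; chars we.
Extended square (30″×15″, digits 0–9): 0.07291/0.00833333 → 8, 0.00059/0.00416667 → 0; chars 80.

KC99we80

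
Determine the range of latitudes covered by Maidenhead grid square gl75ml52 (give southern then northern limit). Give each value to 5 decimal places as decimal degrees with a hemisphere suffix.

25.46667° N, 25.47083° N

Field G=6, L=11: +6·20° lon, +11·10° lat → SW at lon -60°, lat 20°.
Square 7, 5: +7·2° lon, +5·1° lat → SW at lon -46°, lat 25°.
Subsquare m=12, l=11: +12·0.0833333° lon, +11·0.0416667° lat → SW at lon -45°, lat 25.4583°.
Extended square 5, 2: +5·0.00833333° lon, +2·0.00416667° lat → SW at lon -44.9583°, lat 25.4667°.
Cell spans 0.00833333° lon × 0.00416667° lat.
south 25.46667° N, north 25.47083° N.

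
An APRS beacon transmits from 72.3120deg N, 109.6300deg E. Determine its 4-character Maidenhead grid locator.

Offset from 180°W / 90°S: lon 289.63°, lat 162.31°.
Field: 289.63/20 → 14 → O, 162.31/10 → 16 → Q; chars OQ.
Square: 9.63/2 → 4, 2.31/1 → 2; chars 42.

OQ42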